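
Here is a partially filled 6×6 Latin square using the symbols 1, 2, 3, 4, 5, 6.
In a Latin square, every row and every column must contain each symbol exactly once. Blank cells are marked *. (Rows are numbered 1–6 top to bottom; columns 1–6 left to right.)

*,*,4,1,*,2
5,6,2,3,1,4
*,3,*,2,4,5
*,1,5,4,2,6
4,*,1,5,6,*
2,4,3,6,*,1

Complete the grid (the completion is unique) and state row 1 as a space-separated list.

6 5 4 1 3 2

Row 1, column 2: row 1 has {1, 2, 4} and column 2 has {1, 3, 4, 6}, leaving only 5.
Row 1, column 5: row 1 has {1, 2, 4, 5} and column 5 has {1, 2, 4, 6}, leaving only 3.
Row 1, column 1: row 1 has {1, 2, 3, 4, 5} and column 1 has {2, 4, 5}, leaving only 6.
So row 1 reads: 6 5 4 1 3 2.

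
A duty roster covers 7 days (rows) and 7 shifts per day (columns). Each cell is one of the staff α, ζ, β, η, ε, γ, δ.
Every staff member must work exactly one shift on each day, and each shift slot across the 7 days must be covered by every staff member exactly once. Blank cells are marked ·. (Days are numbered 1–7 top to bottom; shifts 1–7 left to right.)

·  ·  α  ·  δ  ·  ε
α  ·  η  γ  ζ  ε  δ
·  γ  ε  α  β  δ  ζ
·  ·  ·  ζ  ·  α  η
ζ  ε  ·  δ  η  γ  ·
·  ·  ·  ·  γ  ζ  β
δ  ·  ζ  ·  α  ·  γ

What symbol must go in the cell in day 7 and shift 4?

Day 2, shift 2: day 2 has {α, ζ, η, ε, γ, δ} and shift 2 has {ε, γ}, leaving only β.
Day 3, shift 1: day 3 has {α, ζ, β, ε, γ, δ} and shift 1 has {α, ζ, δ}, leaving only η.
Day 4, shift 2: day 4 has {α, ζ, η} and shift 2 has {β, ε, γ}, leaving only δ.
Day 4, shift 5: day 4 has {α, ζ, η, δ} and shift 5 has {α, ζ, β, η, γ, δ}, leaving only ε.
Day 5, shift 3: day 5 has {ζ, η, ε, γ, δ} and shift 3 has {α, ζ, η, ε}, leaving only β.
Day 4, shift 3: day 4 has {α, ζ, η, ε, δ} and shift 3 has {α, ζ, β, η, ε}, leaving only γ.
Day 4, shift 1: day 4 has {α, ζ, η, ε, γ, δ} and shift 1 has {α, ζ, η, δ}, leaving only β.
Day 1, shift 1: day 1 has {α, ε, δ} and shift 1 has {α, ζ, β, η, δ}, leaving only γ.
Day 5, shift 7: day 5 has {ζ, β, η, ε, γ, δ} and shift 7 has {ζ, β, η, ε, γ, δ}, leaving only α.
Day 6, shift 1: day 6 has {ζ, β, γ} and shift 1 has {α, ζ, β, η, γ, δ}, leaving only ε.
Day 6, shift 3: day 6 has {ζ, β, ε, γ} and shift 3 has {α, ζ, β, η, ε, γ}, leaving only δ.
Day 6, shift 4: day 6 has {ζ, β, ε, γ, δ} and shift 4 has {α, ζ, γ, δ}, leaving only η.
Day 1, shift 4: day 1 has {α, ε, γ, δ} and shift 4 has {α, ζ, η, γ, δ}, leaving only β.
Day 7 already has {α, ζ, γ, δ} and shift 4 already has {α, ζ, β, η, γ, δ}, so day 7, shift 4 must be ε.

ε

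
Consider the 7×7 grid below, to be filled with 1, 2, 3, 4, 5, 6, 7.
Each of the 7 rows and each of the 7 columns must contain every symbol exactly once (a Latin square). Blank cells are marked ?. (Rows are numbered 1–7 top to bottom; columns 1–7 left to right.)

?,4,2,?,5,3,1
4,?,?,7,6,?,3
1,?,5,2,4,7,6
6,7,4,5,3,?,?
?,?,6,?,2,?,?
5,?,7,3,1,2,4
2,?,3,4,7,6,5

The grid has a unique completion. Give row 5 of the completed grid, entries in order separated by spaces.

Row 5, column 4: row 5 has {2, 6} and column 4 has {2, 3, 4, 5, 7}, leaving only 1.
Row 5, column 7: row 5 has {1, 2, 6} and column 7 has {1, 3, 4, 5, 6}, leaving only 7.
Row 5, column 1: row 5 has {1, 2, 6, 7} and column 1 has {1, 2, 4, 5, 6}, leaving only 3.
Row 5, column 2: row 5 has {1, 2, 3, 6, 7} and column 2 has {4, 7}, leaving only 5.
Row 5, column 6: row 5 has {1, 2, 3, 5, 6, 7} and column 6 has {2, 3, 6, 7}, leaving only 4.
So row 5 reads: 3 5 6 1 2 4 7.

3 5 6 1 2 4 7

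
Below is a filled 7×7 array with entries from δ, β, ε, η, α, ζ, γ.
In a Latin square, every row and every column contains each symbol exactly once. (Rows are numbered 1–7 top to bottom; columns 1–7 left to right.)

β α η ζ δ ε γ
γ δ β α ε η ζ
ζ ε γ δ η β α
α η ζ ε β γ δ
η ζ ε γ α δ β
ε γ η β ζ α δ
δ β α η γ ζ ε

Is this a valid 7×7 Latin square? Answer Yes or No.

Every row is a permutation, but column 7 contains δ twice (at rows 4 and 6).

No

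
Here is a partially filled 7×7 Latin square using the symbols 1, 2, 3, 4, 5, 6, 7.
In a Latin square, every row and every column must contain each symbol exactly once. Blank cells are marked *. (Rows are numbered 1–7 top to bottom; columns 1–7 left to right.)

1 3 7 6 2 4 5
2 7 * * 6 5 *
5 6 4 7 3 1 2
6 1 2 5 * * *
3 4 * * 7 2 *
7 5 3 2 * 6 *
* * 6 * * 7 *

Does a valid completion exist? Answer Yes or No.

Yes

No row or column among the givens repeats a symbol, and propagating forced cells runs into no contradiction.
One valid completion exists (for instance, 1 3 7 6 2 4 5 / 2 7 1 4 6 5 3 / 5 6 4 7 3 1 2 / 6 1 2 5 4 3 7 / 3 4 5 1 7 2 6 / 7 5 3 2 1 6 4 / 4 2 6 3 5 7 1).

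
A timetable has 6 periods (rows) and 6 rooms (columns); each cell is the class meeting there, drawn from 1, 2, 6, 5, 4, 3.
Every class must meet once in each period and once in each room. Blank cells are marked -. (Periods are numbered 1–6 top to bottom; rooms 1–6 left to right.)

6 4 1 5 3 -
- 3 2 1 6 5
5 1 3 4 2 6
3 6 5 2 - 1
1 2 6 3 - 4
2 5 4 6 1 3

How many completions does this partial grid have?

1

Period 1, room 6: eliminating its period and room leaves {2}.
Period 2, room 1: eliminating its period and room leaves {4}.
Period 4, room 5: eliminating its period and room leaves {4}.
Period 5, room 5: eliminating its period and room leaves {5}.
Only one assignment across all blanks avoids any period or room repeat, giving 1 completion.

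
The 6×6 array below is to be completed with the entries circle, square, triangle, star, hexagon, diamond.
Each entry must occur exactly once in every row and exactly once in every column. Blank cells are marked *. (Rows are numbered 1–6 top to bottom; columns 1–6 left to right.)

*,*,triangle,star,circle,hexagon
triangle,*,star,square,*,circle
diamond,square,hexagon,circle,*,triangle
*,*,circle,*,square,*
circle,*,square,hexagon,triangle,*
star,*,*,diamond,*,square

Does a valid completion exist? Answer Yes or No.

No

Row 6, column 3: row 6 together with column 3 already contain {circle, square, triangle, star, hexagon, diamond} — every symbol — so nothing can go there. The grid has no valid completion.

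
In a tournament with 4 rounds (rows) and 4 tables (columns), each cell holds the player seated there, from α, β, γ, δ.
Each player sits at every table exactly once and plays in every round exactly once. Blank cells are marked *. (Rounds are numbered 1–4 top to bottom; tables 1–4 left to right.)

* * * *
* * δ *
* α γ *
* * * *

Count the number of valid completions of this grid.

Round 1, table 1: eliminating its round and table leaves {α, β, γ, δ}.
Round 1, table 2: eliminating its round and table leaves {β, γ, δ}.
Round 1, table 3: eliminating its round and table leaves {α, β}.
Round 1, table 4: eliminating its round and table leaves {α, β, γ, δ}.
Round 2, table 1: eliminating its round and table leaves {α, β, γ}.
Round 2, table 2: eliminating its round and table leaves {β, γ}.
Round 2, table 4: eliminating its round and table leaves {α, β, γ}.
Round 3, table 1: eliminating its round and table leaves {β, δ}.
Round 3, table 4: eliminating its round and table leaves {β, δ}.
Round 4, table 1: eliminating its round and table leaves {α, β, γ, δ}.
Round 4, table 2: eliminating its round and table leaves {β, γ, δ}.
Round 4, table 3: eliminating its round and table leaves {α, β}.
Round 4, table 4: eliminating its round and table leaves {α, β, γ, δ}.
Enumerating the assignments across these blanks that avoid any round or table repeat gives 16 completions.

16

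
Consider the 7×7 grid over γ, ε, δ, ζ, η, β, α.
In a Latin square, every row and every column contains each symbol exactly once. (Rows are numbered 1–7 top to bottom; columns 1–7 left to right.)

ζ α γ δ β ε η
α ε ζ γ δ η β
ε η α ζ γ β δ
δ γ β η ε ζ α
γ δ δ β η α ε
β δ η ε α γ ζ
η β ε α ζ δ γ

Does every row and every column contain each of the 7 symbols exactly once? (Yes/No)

No

Column 2 contains δ twice (at rows 5 and 6), so it is not a permutation.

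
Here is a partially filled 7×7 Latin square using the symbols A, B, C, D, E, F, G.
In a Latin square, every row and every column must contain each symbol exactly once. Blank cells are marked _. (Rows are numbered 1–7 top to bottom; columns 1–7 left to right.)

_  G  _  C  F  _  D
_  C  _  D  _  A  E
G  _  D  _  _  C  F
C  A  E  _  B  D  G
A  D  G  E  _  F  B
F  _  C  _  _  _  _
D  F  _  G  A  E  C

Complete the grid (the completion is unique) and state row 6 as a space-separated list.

Row 6, column 7: row 6 has {C, F} and column 7 has {B, C, D, E, F, G}, leaving only A.
Row 6, column 4: row 6 has {A, C, F} and column 4 has {C, D, E, G}, leaving only B.
Row 6, column 2: row 6 has {A, B, C, F} and column 2 has {A, C, D, F, G}, leaving only E.
Row 6, column 6: row 6 has {A, B, C, E, F} and column 6 has {A, C, D, E, F}, leaving only G.
Row 6, column 5: row 6 has {A, B, C, E, F, G} and column 5 has {A, B, F}, leaving only D.
So row 6 reads: F E C B D G A.

F E C B D G A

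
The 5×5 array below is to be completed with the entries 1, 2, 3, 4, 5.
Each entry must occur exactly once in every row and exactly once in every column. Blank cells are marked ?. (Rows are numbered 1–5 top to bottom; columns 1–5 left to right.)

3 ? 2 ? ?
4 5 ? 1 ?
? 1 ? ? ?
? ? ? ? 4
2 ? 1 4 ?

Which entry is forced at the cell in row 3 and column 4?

Row 1, column 2: row 1 has {2, 3} and column 2 has {1, 5}, leaving only 4.
Row 1, column 4: row 1 has {2, 3, 4} and column 4 has {1, 4}, leaving only 5.
Row 1, column 5: row 1 has {2, 3, 4, 5} and column 5 has {4}, leaving only 1.
Row 2, column 3: row 2 has {1, 4, 5} and column 3 has {1, 2}, leaving only 3.
Row 2, column 5: row 2 has {1, 3, 4, 5} and column 5 has {1, 4}, leaving only 2.
Row 3, column 1: row 3 has {1} and column 1 has {2, 3, 4}, leaving only 5.
Row 3, column 3: row 3 has {1, 5} and column 3 has {1, 2, 3}, leaving only 4.
Row 3, column 5: row 3 has {1, 4, 5} and column 5 has {1, 2, 4}, leaving only 3.
Row 3 already has {1, 3, 4, 5} and column 4 already has {1, 4, 5}, so row 3, column 4 must be 2.

2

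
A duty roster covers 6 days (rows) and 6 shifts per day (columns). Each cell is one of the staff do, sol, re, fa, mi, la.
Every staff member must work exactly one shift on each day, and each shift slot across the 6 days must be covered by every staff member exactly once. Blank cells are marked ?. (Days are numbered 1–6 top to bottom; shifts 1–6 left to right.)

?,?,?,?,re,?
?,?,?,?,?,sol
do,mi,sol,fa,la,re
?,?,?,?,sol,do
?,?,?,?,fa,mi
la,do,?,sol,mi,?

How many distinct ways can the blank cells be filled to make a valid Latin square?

20

Day 1, shift 1: eliminating its day and shift leaves {sol, fa, mi}.
Day 1, shift 2: eliminating its day and shift leaves {sol, fa, la}.
Day 1, shift 3: eliminating its day and shift leaves {do, fa, mi, la}.
Day 1, shift 4: eliminating its day and shift leaves {do, mi, la}.
Day 1, shift 6: eliminating its day and shift leaves {fa, la}.
Day 2, shift 1: eliminating its day and shift leaves {re, fa, mi}.
Day 2, shift 2: eliminating its day and shift leaves {re, fa, la}.
Day 2, shift 3: eliminating its day and shift leaves {do, re, fa, mi, la}.
Day 2, shift 4: eliminating its day and shift leaves {do, re, mi, la}.
Day 2, shift 5: eliminating its day and shift leaves {do}.
Day 4, shift 1: eliminating its day and shift leaves {re, fa, mi}.
Day 4, shift 2: eliminating its day and shift leaves {re, fa, la}.
Day 4, shift 3: eliminating its day and shift leaves {re, fa, mi, la}.
Day 4, shift 4: eliminating its day and shift leaves {re, mi, la}.
Day 5, shift 1: eliminating its day and shift leaves {sol, re}.
Day 5, shift 2: eliminating its day and shift leaves {sol, re, la}.
Day 5, shift 3: eliminating its day and shift leaves {do, re, la}.
Day 5, shift 4: eliminating its day and shift leaves {do, re, la}.
Day 6, shift 3: eliminating its day and shift leaves {re, fa}.
Day 6, shift 6: eliminating its day and shift leaves {fa}.
Enumerating the assignments across these blanks that avoid any day or shift repeat gives 20 completions.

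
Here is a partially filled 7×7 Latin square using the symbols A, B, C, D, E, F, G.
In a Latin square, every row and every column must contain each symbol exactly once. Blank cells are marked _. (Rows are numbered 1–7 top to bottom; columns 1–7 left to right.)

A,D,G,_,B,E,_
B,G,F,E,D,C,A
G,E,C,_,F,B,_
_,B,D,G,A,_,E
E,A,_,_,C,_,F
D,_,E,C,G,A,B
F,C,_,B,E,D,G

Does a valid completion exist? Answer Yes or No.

Yes

No row or column among the givens repeats a symbol, and propagating forced cells runs into no contradiction.
One valid completion exists (for instance, A D G F B E C / B G F E D C A / G E C A F B D / C B D G A F E / E A B D C G F / D F E C G A B / F C A B E D G).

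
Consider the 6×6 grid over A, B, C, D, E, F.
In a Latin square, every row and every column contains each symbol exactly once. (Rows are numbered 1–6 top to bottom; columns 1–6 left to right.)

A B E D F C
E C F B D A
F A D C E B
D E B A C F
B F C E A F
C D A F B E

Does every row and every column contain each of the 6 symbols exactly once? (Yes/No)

Column 6 contains F twice (at rows 4 and 5), so it is not a permutation.

No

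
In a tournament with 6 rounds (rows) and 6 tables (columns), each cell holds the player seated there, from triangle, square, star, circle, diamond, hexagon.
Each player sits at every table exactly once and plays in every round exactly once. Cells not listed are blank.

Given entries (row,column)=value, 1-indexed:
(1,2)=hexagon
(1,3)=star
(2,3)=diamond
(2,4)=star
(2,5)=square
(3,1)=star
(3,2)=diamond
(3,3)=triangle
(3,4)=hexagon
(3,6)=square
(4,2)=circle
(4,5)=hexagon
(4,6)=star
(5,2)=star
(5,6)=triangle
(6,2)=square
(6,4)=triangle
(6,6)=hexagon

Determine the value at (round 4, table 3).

Round 4 already has {star, circle, hexagon} and table 3 already has {triangle, star, diamond}, so round 4, table 3 must be square.

square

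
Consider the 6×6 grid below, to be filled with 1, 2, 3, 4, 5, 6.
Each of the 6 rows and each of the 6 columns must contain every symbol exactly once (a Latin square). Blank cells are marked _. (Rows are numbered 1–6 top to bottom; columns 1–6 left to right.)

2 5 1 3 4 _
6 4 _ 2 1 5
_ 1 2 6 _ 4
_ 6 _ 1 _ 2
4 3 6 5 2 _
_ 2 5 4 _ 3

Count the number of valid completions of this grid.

Row 1, column 6: eliminating its row and column leaves {6}.
Row 2, column 3: eliminating its row and column leaves {3}.
Row 3, column 1: eliminating its row and column leaves {3, 5}.
Row 3, column 5: eliminating its row and column leaves {3, 5}.
Row 4, column 1: eliminating its row and column leaves {3, 5}.
Row 4, column 3: eliminating its row and column leaves {3, 4}.
Row 4, column 5: eliminating its row and column leaves {3, 5}.
Row 5, column 6: eliminating its row and column leaves {1}.
Row 6, column 1: eliminating its row and column leaves {1}.
Row 6, column 5: eliminating its row and column leaves {6}.
Enumerating the assignments across these blanks that avoid any row or column repeat gives 2 completions.

2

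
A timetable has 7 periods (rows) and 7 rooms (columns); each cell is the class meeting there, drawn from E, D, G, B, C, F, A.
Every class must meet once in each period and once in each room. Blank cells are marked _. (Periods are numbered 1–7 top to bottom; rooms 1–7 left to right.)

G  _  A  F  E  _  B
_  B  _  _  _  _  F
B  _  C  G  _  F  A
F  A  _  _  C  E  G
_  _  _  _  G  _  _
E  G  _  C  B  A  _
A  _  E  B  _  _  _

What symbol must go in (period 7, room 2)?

D

Period 3, room 5: period 3 has {G, B, C, F, A} and room 5 has {E, G, B, C}, leaving only D.
Period 2, room 5: period 2 has {B, F} and room 5 has {E, D, G, B, C}, leaving only A.
Period 3, room 2: period 3 has {D, G, B, C, F, A} and room 2 has {G, B, A}, leaving only E.
Period 4, room 4: period 4 has {E, G, C, F, A} and room 4 has {G, B, C, F}, leaving only D.
Period 2, room 4: period 2 has {B, F, A} and room 4 has {D, G, B, C, F}, leaving only E.
Period 4, room 3: period 4 has {E, D, G, C, F, A} and room 3 has {E, C, A}, leaving only B.
Period 5, room 4: period 5 has {G} and room 4 has {E, D, G, B, C, F}, leaving only A.
Period 6, room 7: period 6 has {E, G, B, C, A} and room 7 has {G, B, F, A}, leaving only D.
Period 6, room 3: period 6 has {E, D, G, B, C, A} and room 3 has {E, B, C, A}, leaving only F.
Period 5, room 3: period 5 has {G, A} and room 3 has {E, B, C, F, A}, leaving only D.
Period 2, room 3: period 2 has {E, B, F, A} and room 3 has {E, D, B, C, F, A}, leaving only G.
Period 5, room 1: period 5 has {D, G, A} and room 1 has {E, G, B, F, A}, leaving only C.
Period 2, room 1: period 2 has {E, G, B, F, A} and room 1 has {E, G, B, C, F, A}, leaving only D.
Period 2, room 6: period 2 has {E, D, G, B, F, A} and room 6 has {E, F, A}, leaving only C.
Period 1, room 6: period 1 has {E, G, B, F, A} and room 6 has {E, C, F, A}, leaving only D.
Period 1, room 2: period 1 has {E, D, G, B, F, A} and room 2 has {E, G, B, A}, leaving only C.
Period 5, room 2: period 5 has {D, G, C, A} and room 2 has {E, G, B, C, A}, leaving only F.
Period 7 already has {E, B, A} and room 2 already has {E, G, B, C, F, A}, so period 7, room 2 must be D.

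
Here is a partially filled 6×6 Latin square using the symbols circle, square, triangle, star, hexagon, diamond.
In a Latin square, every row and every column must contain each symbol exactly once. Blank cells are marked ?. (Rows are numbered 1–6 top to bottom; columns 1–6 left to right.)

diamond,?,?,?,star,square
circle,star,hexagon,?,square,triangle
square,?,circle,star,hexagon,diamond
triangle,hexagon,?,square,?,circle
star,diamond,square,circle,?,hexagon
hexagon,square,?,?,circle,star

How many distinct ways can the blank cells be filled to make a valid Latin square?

Row 1, column 2: eliminating its row and column leaves {circle, triangle}.
Row 1, column 3: eliminating its row and column leaves {triangle}.
Row 1, column 4: eliminating its row and column leaves {triangle, hexagon}.
Row 2, column 4: eliminating its row and column leaves {diamond}.
Row 3, column 2: eliminating its row and column leaves {triangle}.
Row 4, column 3: eliminating its row and column leaves {star, diamond}.
Row 4, column 5: eliminating its row and column leaves {diamond}.
Row 5, column 5: eliminating its row and column leaves {triangle}.
Row 6, column 3: eliminating its row and column leaves {triangle, diamond}.
Row 6, column 4: eliminating its row and column leaves {triangle, diamond}.
Only one assignment across all blanks avoids any row or column repeat, giving 1 completion.

1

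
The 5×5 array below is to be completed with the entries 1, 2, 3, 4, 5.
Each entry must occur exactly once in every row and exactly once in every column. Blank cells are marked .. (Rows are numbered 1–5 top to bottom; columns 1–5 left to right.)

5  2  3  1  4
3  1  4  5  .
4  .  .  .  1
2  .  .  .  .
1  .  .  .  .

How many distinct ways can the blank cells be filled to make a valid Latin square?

Row 2, column 5: eliminating its row and column leaves {2}.
Row 3, column 2: eliminating its row and column leaves {3, 5}.
Row 3, column 3: eliminating its row and column leaves {2, 5}.
Row 3, column 4: eliminating its row and column leaves {2, 3}.
Row 4, column 2: eliminating its row and column leaves {3, 4, 5}.
Row 4, column 3: eliminating its row and column leaves {1, 5}.
Row 4, column 4: eliminating its row and column leaves {3, 4}.
Row 4, column 5: eliminating its row and column leaves {3, 5}.
Row 5, column 2: eliminating its row and column leaves {3, 4, 5}.
Row 5, column 3: eliminating its row and column leaves {2, 5}.
Row 5, column 4: eliminating its row and column leaves {2, 3, 4}.
Row 5, column 5: eliminating its row and column leaves {2, 3, 5}.
Enumerating the assignments across these blanks that avoid any row or column repeat gives 3 completions.

3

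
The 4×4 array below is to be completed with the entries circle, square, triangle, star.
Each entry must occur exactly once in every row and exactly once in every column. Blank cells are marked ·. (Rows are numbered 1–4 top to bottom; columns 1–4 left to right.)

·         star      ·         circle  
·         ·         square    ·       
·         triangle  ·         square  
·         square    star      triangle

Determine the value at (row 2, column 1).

Row 1, column 3: row 1 has {circle, star} and column 3 has {square, star}, leaving only triangle.
Row 1, column 1: row 1 has {circle, triangle, star} and column 1 has {}, leaving only square.
Row 2, column 2: row 2 has {square} and column 2 has {square, triangle, star}, leaving only circle.
Row 2, column 4: row 2 has {circle, square} and column 4 has {circle, square, triangle}, leaving only star.
Row 2 already has {circle, square, star} and column 1 already has {square}, so row 2, column 1 must be triangle.

triangle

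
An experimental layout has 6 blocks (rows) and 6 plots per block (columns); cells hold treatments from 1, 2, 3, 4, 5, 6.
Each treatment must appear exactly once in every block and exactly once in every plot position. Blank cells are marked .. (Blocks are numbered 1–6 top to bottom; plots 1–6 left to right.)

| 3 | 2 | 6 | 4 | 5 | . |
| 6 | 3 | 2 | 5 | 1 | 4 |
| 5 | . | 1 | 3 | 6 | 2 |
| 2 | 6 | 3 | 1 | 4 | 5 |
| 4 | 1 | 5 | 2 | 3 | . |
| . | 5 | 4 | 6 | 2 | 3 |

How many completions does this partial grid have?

1

Block 1, plot 6: eliminating its block and plot leaves {1}.
Block 3, plot 2: eliminating its block and plot leaves {4}.
Block 5, plot 6: eliminating its block and plot leaves {6}.
Block 6, plot 1: eliminating its block and plot leaves {1}.
Only one assignment across all blanks avoids any block or plot repeat, giving 1 completion.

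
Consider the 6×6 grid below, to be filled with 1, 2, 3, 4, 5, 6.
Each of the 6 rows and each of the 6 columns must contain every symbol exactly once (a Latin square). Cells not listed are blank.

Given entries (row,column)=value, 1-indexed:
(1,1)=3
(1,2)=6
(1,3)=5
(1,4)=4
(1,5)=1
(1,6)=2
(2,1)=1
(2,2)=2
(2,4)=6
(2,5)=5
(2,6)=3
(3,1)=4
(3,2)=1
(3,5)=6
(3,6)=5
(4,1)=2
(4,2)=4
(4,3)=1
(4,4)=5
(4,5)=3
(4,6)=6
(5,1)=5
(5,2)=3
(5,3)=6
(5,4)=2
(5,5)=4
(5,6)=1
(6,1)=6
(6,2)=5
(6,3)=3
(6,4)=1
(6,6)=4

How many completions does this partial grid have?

Row 2, column 3: eliminating its row and column leaves {4}.
Row 3, column 3: eliminating its row and column leaves {2}.
Row 3, column 4: eliminating its row and column leaves {3}.
Row 6, column 5: eliminating its row and column leaves {2}.
Only one assignment across all blanks avoids any row or column repeat, giving 1 completion.

1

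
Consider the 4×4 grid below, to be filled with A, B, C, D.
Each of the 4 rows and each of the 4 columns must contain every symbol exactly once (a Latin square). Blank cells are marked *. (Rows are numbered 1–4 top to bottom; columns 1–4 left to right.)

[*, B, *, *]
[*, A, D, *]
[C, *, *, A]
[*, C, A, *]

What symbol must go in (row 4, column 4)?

Row 1, column 3: row 1 has {B} and column 3 has {A, D}, leaving only C.
Row 1, column 4: row 1 has {B, C} and column 4 has {A}, leaving only D.
Row 4 already has {A, C} and column 4 already has {A, D}, so row 4, column 4 must be B.

B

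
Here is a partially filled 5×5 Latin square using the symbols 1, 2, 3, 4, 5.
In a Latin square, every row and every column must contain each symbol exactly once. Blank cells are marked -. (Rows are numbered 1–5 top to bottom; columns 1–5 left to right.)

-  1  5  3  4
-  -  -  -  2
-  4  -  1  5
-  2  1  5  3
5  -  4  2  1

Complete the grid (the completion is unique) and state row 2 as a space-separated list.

1 5 3 4 2

Row 2, column 3: row 2 has {2} and column 3 has {1, 4, 5}, leaving only 3.
Row 2, column 2: row 2 has {2, 3} and column 2 has {1, 2, 4}, leaving only 5.
Row 2, column 4: row 2 has {2, 3, 5} and column 4 has {1, 2, 3, 5}, leaving only 4.
Row 2, column 1: row 2 has {2, 3, 4, 5} and column 1 has {5}, leaving only 1.
So row 2 reads: 1 5 3 4 2.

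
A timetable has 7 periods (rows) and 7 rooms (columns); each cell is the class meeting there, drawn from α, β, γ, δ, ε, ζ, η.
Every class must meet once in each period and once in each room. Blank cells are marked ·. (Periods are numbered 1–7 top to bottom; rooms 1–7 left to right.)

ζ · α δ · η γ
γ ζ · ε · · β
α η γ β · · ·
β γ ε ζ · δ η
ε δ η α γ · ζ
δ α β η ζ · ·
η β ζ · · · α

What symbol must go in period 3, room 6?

ζ

Period 1, room 2: period 1 has {α, γ, δ, ζ, η} and room 2 has {α, β, γ, δ, ζ, η}, leaving only ε.
Period 1, room 5: period 1 has {α, γ, δ, ε, ζ, η} and room 5 has {γ, ζ}, leaving only β.
Period 2, room 3: period 2 has {β, γ, ε, ζ} and room 3 has {α, β, γ, ε, ζ, η}, leaving only δ.
Period 2, room 6: period 2 has {β, γ, δ, ε, ζ} and room 6 has {δ, η}, leaving only α.
Period 2, room 5: period 2 has {α, β, γ, δ, ε, ζ} and room 5 has {β, γ, ζ}, leaving only η.
Period 4, room 5: period 4 has {β, γ, δ, ε, ζ, η} and room 5 has {β, γ, ζ, η}, leaving only α.
Period 5, room 6: period 5 has {α, γ, δ, ε, ζ, η} and room 6 has {α, δ, η}, leaving only β.
Period 6, room 7: period 6 has {α, β, δ, ζ, η} and room 7 has {α, β, γ, ζ, η}, leaving only ε.
Period 3, room 7: period 3 has {α, β, γ, η} and room 7 has {α, β, γ, ε, ζ, η}, leaving only δ.
Period 3, room 5: period 3 has {α, β, γ, δ, η} and room 5 has {α, β, γ, ζ, η}, leaving only ε.
Period 3 already has {α, β, γ, δ, ε, η} and room 6 already has {α, β, δ, η}, so period 3, room 6 must be ζ.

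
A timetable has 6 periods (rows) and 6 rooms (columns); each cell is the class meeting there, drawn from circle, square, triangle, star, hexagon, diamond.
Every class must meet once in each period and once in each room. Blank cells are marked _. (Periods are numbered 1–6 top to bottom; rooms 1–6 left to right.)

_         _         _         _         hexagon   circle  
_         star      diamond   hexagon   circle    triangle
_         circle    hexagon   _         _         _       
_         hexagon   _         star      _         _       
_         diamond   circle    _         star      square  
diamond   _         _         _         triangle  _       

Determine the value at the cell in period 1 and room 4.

diamond

Period 2, room 1: period 2 has {circle, triangle, star, hexagon, diamond} and room 1 has {diamond}, leaving only square.
Period 4, room 6: period 4 has {star, hexagon} and room 6 has {circle, square, triangle}, leaving only diamond.
Period 3, room 6: period 3 has {circle, hexagon} and room 6 has {circle, square, triangle, diamond}, leaving only star.
Period 3, room 1: period 3 has {circle, star, hexagon} and room 1 has {square, diamond}, leaving only triangle.
Period 1, room 1: period 1 has {circle, hexagon} and room 1 has {square, triangle, diamond}, leaving only star.
Period 4, room 1: period 4 has {star, hexagon, diamond} and room 1 has {square, triangle, star, diamond}, leaving only circle.
Period 4, room 5: period 4 has {circle, star, hexagon, diamond} and room 5 has {circle, triangle, star, hexagon}, leaving only square.
Period 3, room 5: period 3 has {circle, triangle, star, hexagon} and room 5 has {circle, square, triangle, star, hexagon}, leaving only diamond.
Period 3, room 4: period 3 has {circle, triangle, star, hexagon, diamond} and room 4 has {star, hexagon}, leaving only square.
Period 4, room 3: period 4 has {circle, square, star, hexagon, diamond} and room 3 has {circle, hexagon, diamond}, leaving only triangle.
Period 1, room 3: period 1 has {circle, star, hexagon} and room 3 has {circle, triangle, hexagon, diamond}, leaving only square.
Period 1, room 2: period 1 has {circle, square, star, hexagon} and room 2 has {circle, star, hexagon, diamond}, leaving only triangle.
Period 1 already has {circle, square, triangle, star, hexagon} and room 4 already has {square, star, hexagon}, so period 1, room 4 must be diamond.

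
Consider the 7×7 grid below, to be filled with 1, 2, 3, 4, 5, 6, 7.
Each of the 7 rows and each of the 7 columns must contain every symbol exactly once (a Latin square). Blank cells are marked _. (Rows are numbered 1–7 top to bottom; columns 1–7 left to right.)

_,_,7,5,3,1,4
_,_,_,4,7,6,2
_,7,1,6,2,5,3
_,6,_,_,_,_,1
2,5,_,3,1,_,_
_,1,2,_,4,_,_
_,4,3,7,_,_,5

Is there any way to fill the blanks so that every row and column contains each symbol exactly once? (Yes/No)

No

Row 6, column 4: row 6 together with column 4 already contain {1, 2, 3, 4, 5, 6, 7} — every symbol — so nothing can go there. The grid has no valid completion.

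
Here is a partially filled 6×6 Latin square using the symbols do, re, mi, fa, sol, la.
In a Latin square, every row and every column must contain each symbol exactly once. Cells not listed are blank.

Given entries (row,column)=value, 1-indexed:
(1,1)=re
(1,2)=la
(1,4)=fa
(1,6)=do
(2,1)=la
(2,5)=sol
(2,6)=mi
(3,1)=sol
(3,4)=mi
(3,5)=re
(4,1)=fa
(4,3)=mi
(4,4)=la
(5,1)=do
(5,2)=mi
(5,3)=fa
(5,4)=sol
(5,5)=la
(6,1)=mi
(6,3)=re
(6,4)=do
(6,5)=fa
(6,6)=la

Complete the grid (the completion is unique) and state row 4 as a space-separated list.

fa re mi la do sol

Row 4, column 5: row 4 has {mi, fa, la} and column 5 has {re, fa, sol, la}, leaving only do.
Row 1, column 3: row 1 has {do, re, fa, la} and column 3 has {re, mi, fa}, leaving only sol.
Row 1, column 5: row 1 has {do, re, fa, sol, la} and column 5 has {do, re, fa, sol, la}, leaving only mi.
Row 2, column 3: row 2 has {mi, sol, la} and column 3 has {re, mi, fa, sol}, leaving only do.
Row 2, column 4: row 2 has {do, mi, sol, la} and column 4 has {do, mi, fa, sol, la}, leaving only re.
Row 2, column 2: row 2 has {do, re, mi, sol, la} and column 2 has {mi, la}, leaving only fa.
Row 3, column 2: row 3 has {re, mi, sol} and column 2 has {mi, fa, la}, leaving only do.
Row 3, column 3: row 3 has {do, re, mi, sol} and column 3 has {do, re, mi, fa, sol}, leaving only la.
Row 3, column 6: row 3 has {do, re, mi, sol, la} and column 6 has {do, mi, la}, leaving only fa.
Row 5, column 6: row 5 has {do, mi, fa, sol, la} and column 6 has {do, mi, fa, la}, leaving only re.
Row 4, column 6: row 4 has {do, mi, fa, la} and column 6 has {do, re, mi, fa, la}, leaving only sol.
Row 4, column 2: row 4 has {do, mi, fa, sol, la} and column 2 has {do, mi, fa, la}, leaving only re.
So row 4 reads: fa re mi la do sol.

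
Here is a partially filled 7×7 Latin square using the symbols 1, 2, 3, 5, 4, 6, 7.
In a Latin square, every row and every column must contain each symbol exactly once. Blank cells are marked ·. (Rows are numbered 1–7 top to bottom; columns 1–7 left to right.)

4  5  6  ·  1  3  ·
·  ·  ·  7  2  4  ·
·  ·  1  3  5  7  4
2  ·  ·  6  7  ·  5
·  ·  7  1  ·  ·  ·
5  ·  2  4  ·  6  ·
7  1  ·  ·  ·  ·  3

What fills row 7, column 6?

Row 1, column 4: row 1 has {1, 3, 5, 4, 6} and column 4 has {1, 3, 4, 6, 7}, leaving only 2.
Row 1, column 7: row 1 has {1, 2, 3, 5, 4, 6} and column 7 has {3, 5, 4}, leaving only 7.
Row 3, column 1: row 3 has {1, 3, 5, 4, 7} and column 1 has {2, 5, 4, 7}, leaving only 6.
Row 3, column 2: row 3 has {1, 3, 5, 4, 6, 7} and column 2 has {1, 5}, leaving only 2.
Row 4, column 6: row 4 has {2, 5, 6, 7} and column 6 has {3, 4, 6, 7}, leaving only 1.
Row 5, column 1: row 5 has {1, 7} and column 1 has {2, 5, 4, 6, 7}, leaving only 3.
Row 2, column 1: row 2 has {2, 4, 7} and column 1 has {2, 3, 5, 4, 6, 7}, leaving only 1.
Row 2, column 7: row 2 has {1, 2, 4, 7} and column 7 has {3, 5, 4, 7}, leaving only 6.
Row 2, column 2: row 2 has {1, 2, 4, 6, 7} and column 2 has {1, 2, 5}, leaving only 3.
Row 2, column 3: row 2 has {1, 2, 3, 4, 6, 7} and column 3 has {1, 2, 6, 7}, leaving only 5.
Row 4, column 2: row 4 has {1, 2, 5, 6, 7} and column 2 has {1, 2, 3, 5}, leaving only 4.
Row 4, column 3: row 4 has {1, 2, 5, 4, 6, 7} and column 3 has {1, 2, 5, 6, 7}, leaving only 3.
Row 5, column 2: row 5 has {1, 3, 7} and column 2 has {1, 2, 3, 5, 4}, leaving only 6.
Row 5, column 5: row 5 has {1, 3, 6, 7} and column 5 has {1, 2, 5, 7}, leaving only 4.
Row 5, column 7: row 5 has {1, 3, 4, 6, 7} and column 7 has {3, 5, 4, 6, 7}, leaving only 2.
Row 5, column 6: row 5 has {1, 2, 3, 4, 6, 7} and column 6 has {1, 3, 4, 6, 7}, leaving only 5.
Row 7 already has {1, 3, 7} and column 6 already has {1, 3, 5, 4, 6, 7}, so row 7, column 6 must be 2.

2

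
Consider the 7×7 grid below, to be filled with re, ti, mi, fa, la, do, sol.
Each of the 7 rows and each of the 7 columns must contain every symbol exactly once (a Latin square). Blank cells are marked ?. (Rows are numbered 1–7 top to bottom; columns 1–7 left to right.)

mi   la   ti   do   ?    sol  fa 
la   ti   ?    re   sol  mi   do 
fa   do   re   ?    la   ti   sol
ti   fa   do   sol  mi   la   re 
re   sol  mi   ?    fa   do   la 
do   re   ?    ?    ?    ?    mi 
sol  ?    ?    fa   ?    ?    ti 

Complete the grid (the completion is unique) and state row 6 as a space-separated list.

Row 6, column 5: row 6 has {re, mi, do} and column 5 has {mi, fa, la, sol}, leaving only ti.
Row 6, column 4: row 6 has {re, ti, mi, do} and column 4 has {re, fa, do, sol}, leaving only la.
Row 6, column 6: row 6 has {re, ti, mi, la, do} and column 6 has {ti, mi, la, do, sol}, leaving only fa.
Row 6, column 3: row 6 has {re, ti, mi, fa, la, do} and column 3 has {re, ti, mi, do}, leaving only sol.
So row 6 reads: do re sol la ti fa mi.

do re sol la ti fa mi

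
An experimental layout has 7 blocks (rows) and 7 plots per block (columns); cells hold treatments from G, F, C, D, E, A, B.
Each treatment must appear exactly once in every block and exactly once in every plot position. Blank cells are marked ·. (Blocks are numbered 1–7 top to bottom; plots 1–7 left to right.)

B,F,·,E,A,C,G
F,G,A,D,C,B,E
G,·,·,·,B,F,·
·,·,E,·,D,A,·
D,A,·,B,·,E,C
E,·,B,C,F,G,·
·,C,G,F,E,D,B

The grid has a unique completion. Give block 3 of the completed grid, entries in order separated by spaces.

Block 3, plot 4: block 3 has {G, F, B} and plot 4 has {F, C, D, E, B}, leaving only A.
Block 3, plot 7: block 3 has {G, F, A, B} and plot 7 has {G, C, E, B}, leaving only D.
Block 3, plot 2: block 3 has {G, F, D, A, B} and plot 2 has {G, F, C, A}, leaving only E.
Block 3, plot 3: block 3 has {G, F, D, E, A, B} and plot 3 has {G, E, A, B}, leaving only C.
So block 3 reads: G E C A B F D.

G E C A B F D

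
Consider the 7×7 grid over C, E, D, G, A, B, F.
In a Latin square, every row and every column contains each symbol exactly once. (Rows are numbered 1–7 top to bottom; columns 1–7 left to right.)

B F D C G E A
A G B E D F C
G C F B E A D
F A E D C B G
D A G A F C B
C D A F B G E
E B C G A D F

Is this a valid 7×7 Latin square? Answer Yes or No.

No

Column 2 contains A twice (at rows 4 and 5), so it is not a permutation.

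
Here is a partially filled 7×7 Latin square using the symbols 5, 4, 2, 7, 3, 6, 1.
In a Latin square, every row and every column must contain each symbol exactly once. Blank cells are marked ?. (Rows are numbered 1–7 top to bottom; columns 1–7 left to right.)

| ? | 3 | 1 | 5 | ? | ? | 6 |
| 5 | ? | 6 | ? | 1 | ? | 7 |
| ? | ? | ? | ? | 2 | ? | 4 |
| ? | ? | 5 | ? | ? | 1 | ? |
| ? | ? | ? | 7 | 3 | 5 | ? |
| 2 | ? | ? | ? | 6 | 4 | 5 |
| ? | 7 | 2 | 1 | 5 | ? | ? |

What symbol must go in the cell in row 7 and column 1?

Row 5, column 3: row 5 has {5, 7, 3} and column 3 has {5, 2, 6, 1}, leaving only 4.
Row 6, column 2: row 6 has {5, 4, 2, 6} and column 2 has {7, 3}, leaving only 1.
Row 6, column 4: row 6 has {5, 4, 2, 6, 1} and column 4 has {5, 7, 1}, leaving only 3.
Row 3, column 4: row 3 has {4, 2} and column 4 has {5, 7, 3, 1}, leaving only 6.
Row 3, column 2: row 3 has {4, 2, 6} and column 2 has {7, 3, 1}, leaving only 5.
Row 6, column 3: row 6 has {5, 4, 2, 3, 6, 1} and column 3 has {5, 4, 2, 6, 1}, leaving only 7.
Row 3, column 3: row 3 has {5, 4, 2, 6} and column 3 has {5, 4, 2, 7, 6, 1}, leaving only 3.
Row 3, column 6: row 3 has {5, 4, 2, 3, 6} and column 6 has {5, 4, 1}, leaving only 7.
Row 1, column 6: row 1 has {5, 3, 6, 1} and column 6 has {5, 4, 7, 1}, leaving only 2.
Row 2, column 6: row 2 has {5, 7, 6, 1} and column 6 has {5, 4, 2, 7, 1}, leaving only 3.
Row 3, column 1: row 3 has {5, 4, 2, 7, 3, 6} and column 1 has {5, 2}, leaving only 1.
Row 5, column 1: row 5 has {5, 4, 7, 3} and column 1 has {5, 2, 1}, leaving only 6.
Row 5, column 2: row 5 has {5, 4, 7, 3, 6} and column 2 has {5, 7, 3, 1}, leaving only 2.
Row 2, column 2: row 2 has {5, 7, 3, 6, 1} and column 2 has {5, 2, 7, 3, 1}, leaving only 4.
Row 2, column 4: row 2 has {5, 4, 7, 3, 6, 1} and column 4 has {5, 7, 3, 6, 1}, leaving only 2.
Row 4, column 2: row 4 has {5, 1} and column 2 has {5, 4, 2, 7, 3, 1}, leaving only 6.
Row 4, column 4: row 4 has {5, 6, 1} and column 4 has {5, 2, 7, 3, 6, 1}, leaving only 4.
Row 4, column 5: row 4 has {5, 4, 6, 1} and column 5 has {5, 2, 3, 6, 1}, leaving only 7.
Row 1, column 5: row 1 has {5, 2, 3, 6, 1} and column 5 has {5, 2, 7, 3, 6, 1}, leaving only 4.
Row 1, column 1: row 1 has {5, 4, 2, 3, 6, 1} and column 1 has {5, 2, 6, 1}, leaving only 7.
Row 4, column 1: row 4 has {5, 4, 7, 6, 1} and column 1 has {5, 2, 7, 6, 1}, leaving only 3.
Row 7 already has {5, 2, 7, 1} and column 1 already has {5, 2, 7, 3, 6, 1}, so row 7, column 1 must be 4.

4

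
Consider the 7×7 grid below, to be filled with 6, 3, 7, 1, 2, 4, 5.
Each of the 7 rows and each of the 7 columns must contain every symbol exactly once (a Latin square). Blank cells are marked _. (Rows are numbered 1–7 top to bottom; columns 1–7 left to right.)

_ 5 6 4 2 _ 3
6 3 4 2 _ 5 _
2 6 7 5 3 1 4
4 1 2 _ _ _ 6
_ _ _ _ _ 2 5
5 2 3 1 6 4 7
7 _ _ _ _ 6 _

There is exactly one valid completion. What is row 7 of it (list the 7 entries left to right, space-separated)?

7 4 5 3 1 6 2

Row 7, column 2: row 7 has {6, 7} and column 2 has {6, 3, 1, 2, 5}, leaving only 4.
Row 7, column 4: row 7 has {6, 7, 4} and column 4 has {1, 2, 4, 5}, leaving only 3.
Row 1, column 1: row 1 has {6, 3, 2, 4, 5} and column 1 has {6, 7, 2, 4, 5}, leaving only 1.
Row 1, column 6: row 1 has {6, 3, 1, 2, 4, 5} and column 6 has {6, 1, 2, 4, 5}, leaving only 7.
Row 2, column 7: row 2 has {6, 3, 2, 4, 5} and column 7 has {6, 3, 7, 4, 5}, leaving only 1.
Row 7, column 7: row 7 has {6, 3, 7, 4} and column 7 has {6, 3, 7, 1, 4, 5}, leaving only 2.
Row 2, column 5: row 2 has {6, 3, 1, 2, 4, 5} and column 5 has {6, 3, 2}, leaving only 7.
Row 4, column 4: row 4 has {6, 1, 2, 4} and column 4 has {3, 1, 2, 4, 5}, leaving only 7.
Row 4, column 5: row 4 has {6, 7, 1, 2, 4} and column 5 has {6, 3, 7, 2}, leaving only 5.
Row 7, column 5: row 7 has {6, 3, 7, 2, 4} and column 5 has {6, 3, 7, 2, 5}, leaving only 1.
Row 7, column 3: row 7 has {6, 3, 7, 1, 2, 4} and column 3 has {6, 3, 7, 2, 4}, leaving only 5.
So row 7 reads: 7 4 5 3 1 6 2.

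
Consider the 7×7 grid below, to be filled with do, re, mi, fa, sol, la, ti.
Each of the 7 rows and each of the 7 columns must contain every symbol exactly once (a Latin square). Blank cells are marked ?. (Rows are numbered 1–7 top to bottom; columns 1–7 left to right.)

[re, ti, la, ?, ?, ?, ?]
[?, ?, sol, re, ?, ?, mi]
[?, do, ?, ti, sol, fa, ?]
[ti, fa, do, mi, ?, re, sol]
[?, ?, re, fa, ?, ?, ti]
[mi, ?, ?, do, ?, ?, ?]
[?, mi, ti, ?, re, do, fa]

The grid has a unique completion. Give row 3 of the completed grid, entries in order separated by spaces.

Row 3, column 1: row 3 has {do, fa, sol, ti} and column 1 has {re, mi, ti}, leaving only la.
Row 3, column 3: row 3 has {do, fa, sol, la, ti} and column 3 has {do, re, sol, la, ti}, leaving only mi.
Row 3, column 7: row 3 has {do, mi, fa, sol, la, ti} and column 7 has {mi, fa, sol, ti}, leaving only re.
So row 3 reads: la do mi ti sol fa re.

la do mi ti sol fa re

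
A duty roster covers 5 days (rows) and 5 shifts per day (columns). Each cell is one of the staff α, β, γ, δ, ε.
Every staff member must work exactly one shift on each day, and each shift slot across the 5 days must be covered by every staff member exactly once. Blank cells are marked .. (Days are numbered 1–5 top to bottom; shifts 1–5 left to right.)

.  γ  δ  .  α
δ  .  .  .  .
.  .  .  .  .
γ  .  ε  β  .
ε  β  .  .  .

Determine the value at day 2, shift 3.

Day 1, shift 1: day 1 has {α, γ, δ} and shift 1 has {γ, δ, ε}, leaving only β.
Day 1, shift 4: day 1 has {α, β, γ, δ} and shift 4 has {β}, leaving only ε.
Day 3, shift 1: day 3 has {} and shift 1 has {β, γ, δ, ε}, leaving only α.
Day 4, shift 5: day 4 has {β, γ, ε} and shift 5 has {α}, leaving only δ.
Day 4, shift 2: day 4 has {β, γ, δ, ε} and shift 2 has {β, γ}, leaving only α.
Day 2, shift 2: day 2 has {δ} and shift 2 has {α, β, γ}, leaving only ε.
Day 3, shift 2: day 3 has {α} and shift 2 has {α, β, γ, ε}, leaving only δ.
Day 3, shift 4: day 3 has {α, δ} and shift 4 has {β, ε}, leaving only γ.
Day 2, shift 4: day 2 has {δ, ε} and shift 4 has {β, γ, ε}, leaving only α.
Day 3, shift 3: day 3 has {α, γ, δ} and shift 3 has {δ, ε}, leaving only β.
Day 2 already has {α, δ, ε} and shift 3 already has {β, δ, ε}, so day 2, shift 3 must be γ.

γ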